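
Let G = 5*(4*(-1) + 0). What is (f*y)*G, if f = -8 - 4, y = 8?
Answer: 1920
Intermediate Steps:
G = -20 (G = 5*(-4 + 0) = 5*(-4) = -20)
f = -12
(f*y)*G = -12*8*(-20) = -96*(-20) = 1920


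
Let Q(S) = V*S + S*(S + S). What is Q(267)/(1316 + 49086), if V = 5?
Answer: 13083/4582 ≈ 2.8553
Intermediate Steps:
Q(S) = 2*S² + 5*S (Q(S) = 5*S + S*(S + S) = 5*S + S*(2*S) = 5*S + 2*S² = 2*S² + 5*S)
Q(267)/(1316 + 49086) = (267*(5 + 2*267))/(1316 + 49086) = (267*(5 + 534))/50402 = (267*539)*(1/50402) = 143913*(1/50402) = 13083/4582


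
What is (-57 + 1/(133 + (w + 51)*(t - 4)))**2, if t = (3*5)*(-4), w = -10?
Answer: 20160592144/6205081 ≈ 3249.0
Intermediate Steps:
t = -60 (t = 15*(-4) = -60)
(-57 + 1/(133 + (w + 51)*(t - 4)))**2 = (-57 + 1/(133 + (-10 + 51)*(-60 - 4)))**2 = (-57 + 1/(133 + 41*(-64)))**2 = (-57 + 1/(133 - 2624))**2 = (-57 + 1/(-2491))**2 = (-57 - 1/2491)**2 = (-141988/2491)**2 = 20160592144/6205081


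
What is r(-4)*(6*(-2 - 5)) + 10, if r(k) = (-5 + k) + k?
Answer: 556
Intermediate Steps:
r(k) = -5 + 2*k
r(-4)*(6*(-2 - 5)) + 10 = (-5 + 2*(-4))*(6*(-2 - 5)) + 10 = (-5 - 8)*(6*(-7)) + 10 = -13*(-42) + 10 = 546 + 10 = 556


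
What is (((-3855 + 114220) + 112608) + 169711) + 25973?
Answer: 418657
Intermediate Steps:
(((-3855 + 114220) + 112608) + 169711) + 25973 = ((110365 + 112608) + 169711) + 25973 = (222973 + 169711) + 25973 = 392684 + 25973 = 418657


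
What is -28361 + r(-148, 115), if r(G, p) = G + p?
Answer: -28394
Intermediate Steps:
-28361 + r(-148, 115) = -28361 + (-148 + 115) = -28361 - 33 = -28394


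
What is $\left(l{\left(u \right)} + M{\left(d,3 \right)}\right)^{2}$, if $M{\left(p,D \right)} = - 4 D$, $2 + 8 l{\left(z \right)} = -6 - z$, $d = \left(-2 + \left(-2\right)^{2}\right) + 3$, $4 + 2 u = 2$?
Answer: $\frac{10609}{64} \approx 165.77$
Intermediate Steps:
$u = -1$ ($u = -2 + \frac{1}{2} \cdot 2 = -2 + 1 = -1$)
$d = 5$ ($d = \left(-2 + 4\right) + 3 = 2 + 3 = 5$)
$l{\left(z \right)} = -1 - \frac{z}{8}$ ($l{\left(z \right)} = - \frac{1}{4} + \frac{-6 - z}{8} = - \frac{1}{4} - \left(\frac{3}{4} + \frac{z}{8}\right) = -1 - \frac{z}{8}$)
$\left(l{\left(u \right)} + M{\left(d,3 \right)}\right)^{2} = \left(\left(-1 - - \frac{1}{8}\right) - 12\right)^{2} = \left(\left(-1 + \frac{1}{8}\right) - 12\right)^{2} = \left(- \frac{7}{8} - 12\right)^{2} = \left(- \frac{103}{8}\right)^{2} = \frac{10609}{64}$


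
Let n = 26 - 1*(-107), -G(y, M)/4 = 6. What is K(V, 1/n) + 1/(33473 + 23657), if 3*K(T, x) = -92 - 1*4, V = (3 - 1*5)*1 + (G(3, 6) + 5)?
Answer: -1828159/57130 ≈ -32.000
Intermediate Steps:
G(y, M) = -24 (G(y, M) = -4*6 = -24)
n = 133 (n = 26 + 107 = 133)
V = -21 (V = (3 - 1*5)*1 + (-24 + 5) = (3 - 5)*1 - 19 = -2*1 - 19 = -2 - 19 = -21)
K(T, x) = -32 (K(T, x) = (-92 - 1*4)/3 = (-92 - 4)/3 = (1/3)*(-96) = -32)
K(V, 1/n) + 1/(33473 + 23657) = -32 + 1/(33473 + 23657) = -32 + 1/57130 = -1828159/57130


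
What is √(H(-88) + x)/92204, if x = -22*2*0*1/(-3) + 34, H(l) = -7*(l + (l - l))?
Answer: 5*√26/92204 ≈ 0.00027651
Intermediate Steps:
H(l) = -7*l (H(l) = -7*(l + 0) = -7*l)
x = 34 (x = -0*1*(-⅓) + 34 = -0*(-1)/3 + 34 = -22*0 + 34 = 0 + 34 = 34)
√(H(-88) + x)/92204 = √(-7*(-88) + 34)/92204 = √(616 + 34)*(1/92204) = √650*(1/92204) = (5*√26)*(1/92204) = 5*√26/92204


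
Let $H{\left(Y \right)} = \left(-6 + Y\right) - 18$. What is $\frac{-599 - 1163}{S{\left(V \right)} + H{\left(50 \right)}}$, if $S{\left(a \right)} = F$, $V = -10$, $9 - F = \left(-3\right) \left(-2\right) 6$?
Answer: $1762$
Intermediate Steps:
$F = -27$ ($F = 9 - \left(-3\right) \left(-2\right) 6 = 9 - 6 \cdot 6 = 9 - 36 = -27$)
$H{\left(Y \right)} = -24 + Y$
$S{\left(a \right)} = -27$
$\frac{-599 - 1163}{S{\left(V \right)} + H{\left(50 \right)}} = \frac{-599 - 1163}{-27 + \left(-24 + 50\right)} = - \frac{1762}{-27 + 26} = - \frac{1762}{-1} = \left(-1762\right) \left(-1\right) = 1762$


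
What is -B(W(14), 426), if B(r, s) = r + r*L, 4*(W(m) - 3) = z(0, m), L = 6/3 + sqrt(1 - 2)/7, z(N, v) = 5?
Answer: -51/4 - 17*I/28 ≈ -12.75 - 0.60714*I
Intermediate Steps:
L = 2 + I/7 (L = 6*(1/3) + sqrt(-1)*(1/7) = 2 + I*(1/7) = 2 + I/7 ≈ 2.0 + 0.14286*I)
W(m) = 17/4 (W(m) = 3 + (1/4)*5 = 3 + 5/4 = 17/4)
B(r, s) = r + r*(2 + I/7)
-B(W(14), 426) = -17*(21 + I)/(7*4) = -(51/4 + 17*I/28) = -51/4 - 17*I/28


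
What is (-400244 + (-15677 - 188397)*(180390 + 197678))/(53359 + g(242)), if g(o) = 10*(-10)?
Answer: -25718083092/17753 ≈ -1.4487e+6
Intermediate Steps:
g(o) = -100
(-400244 + (-15677 - 188397)*(180390 + 197678))/(53359 + g(242)) = (-400244 + (-15677 - 188397)*(180390 + 197678))/(53359 - 100) = (-400244 - 204074*378068)/53259 = (-400244 - 77153849032)*(1/53259) = -77154249276*1/53259 = -25718083092/17753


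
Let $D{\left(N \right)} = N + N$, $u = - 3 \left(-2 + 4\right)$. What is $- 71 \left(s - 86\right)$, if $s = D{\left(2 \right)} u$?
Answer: $7810$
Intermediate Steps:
$u = -6$ ($u = \left(-3\right) 2 = -6$)
$D{\left(N \right)} = 2 N$
$s = -24$ ($s = 2 \cdot 2 \left(-6\right) = 4 \left(-6\right) = -24$)
$- 71 \left(s - 86\right) = - 71 \left(-24 - 86\right) = \left(-71\right) \left(-110\right) = 7810$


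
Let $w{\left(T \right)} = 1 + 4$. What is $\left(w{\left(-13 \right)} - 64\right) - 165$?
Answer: $-224$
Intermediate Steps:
$w{\left(T \right)} = 5$
$\left(w{\left(-13 \right)} - 64\right) - 165 = \left(5 - 64\right) - 165 = -59 - 165 = -224$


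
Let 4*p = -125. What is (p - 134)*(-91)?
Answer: 60151/4 ≈ 15038.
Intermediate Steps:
p = -125/4 (p = (¼)*(-125) = -125/4 ≈ -31.250)
(p - 134)*(-91) = (-125/4 - 134)*(-91) = -661/4*(-91) = 60151/4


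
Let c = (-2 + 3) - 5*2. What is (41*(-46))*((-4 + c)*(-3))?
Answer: -73554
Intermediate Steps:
c = -9 (c = 1 - 10 = -9)
(41*(-46))*((-4 + c)*(-3)) = (41*(-46))*((-4 - 9)*(-3)) = -(-24518)*(-3) = -1886*39 = -73554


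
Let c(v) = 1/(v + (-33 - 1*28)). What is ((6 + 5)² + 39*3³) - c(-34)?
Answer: 111531/95 ≈ 1174.0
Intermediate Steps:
c(v) = 1/(-61 + v) (c(v) = 1/(v + (-33 - 28)) = 1/(v - 61) = 1/(-61 + v))
((6 + 5)² + 39*3³) - c(-34) = ((6 + 5)² + 39*3³) - 1/(-61 - 34) = (11² + 39*27) - 1/(-95) = (121 + 1053) - 1*(-1/95) = 1174 + 1/95 = 111531/95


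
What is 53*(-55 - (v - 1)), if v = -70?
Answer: 848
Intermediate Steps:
53*(-55 - (v - 1)) = 53*(-55 - (-70 - 1)) = 53*(-55 - 1*(-71)) = 53*(-55 + 71) = 53*16 = 848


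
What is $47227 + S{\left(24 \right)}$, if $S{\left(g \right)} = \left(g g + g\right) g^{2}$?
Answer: $392827$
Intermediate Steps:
$S{\left(g \right)} = g^{2} \left(g + g^{2}\right)$ ($S{\left(g \right)} = \left(g^{2} + g\right) g^{2} = \left(g + g^{2}\right) g^{2} = g^{2} \left(g + g^{2}\right)$)
$47227 + S{\left(24 \right)} = 47227 + 24^{3} \left(1 + 24\right) = 47227 + 13824 \cdot 25 = 47227 + 345600 = 392827$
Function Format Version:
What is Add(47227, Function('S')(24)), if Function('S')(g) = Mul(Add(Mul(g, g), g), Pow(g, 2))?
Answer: 392827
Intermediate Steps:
Function('S')(g) = Mul(Pow(g, 2), Add(g, Pow(g, 2))) (Function('S')(g) = Mul(Add(Pow(g, 2), g), Pow(g, 2)) = Mul(Add(g, Pow(g, 2)), Pow(g, 2)) = Mul(Pow(g, 2), Add(g, Pow(g, 2))))
Add(47227, Function('S')(24)) = Add(47227, Mul(Pow(24, 3), Add(1, 24))) = Add(47227, Mul(13824, 25)) = Add(47227, 345600) = 392827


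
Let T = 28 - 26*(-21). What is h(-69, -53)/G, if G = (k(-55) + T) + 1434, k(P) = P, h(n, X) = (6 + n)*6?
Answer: -6/31 ≈ -0.19355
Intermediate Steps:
h(n, X) = 36 + 6*n
T = 574 (T = 28 + 546 = 574)
G = 1953 (G = (-55 + 574) + 1434 = 519 + 1434 = 1953)
h(-69, -53)/G = (36 + 6*(-69))/1953 = (36 - 414)*(1/1953) = -378*1/1953 = -6/31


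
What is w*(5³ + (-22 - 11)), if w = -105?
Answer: -9660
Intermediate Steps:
w*(5³ + (-22 - 11)) = -105*(5³ + (-22 - 11)) = -105*(125 - 33) = -105*92 = -9660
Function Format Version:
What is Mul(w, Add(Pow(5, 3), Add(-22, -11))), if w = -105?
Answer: -9660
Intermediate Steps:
Mul(w, Add(Pow(5, 3), Add(-22, -11))) = Mul(-105, Add(Pow(5, 3), Add(-22, -11))) = Mul(-105, Add(125, -33)) = Mul(-105, 92) = -9660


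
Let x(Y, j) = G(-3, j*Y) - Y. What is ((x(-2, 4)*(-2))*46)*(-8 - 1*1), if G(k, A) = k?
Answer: -828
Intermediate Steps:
x(Y, j) = -3 - Y
((x(-2, 4)*(-2))*46)*(-8 - 1*1) = (((-3 - 1*(-2))*(-2))*46)*(-8 - 1*1) = (((-3 + 2)*(-2))*46)*(-8 - 1) = (-1*(-2)*46)*(-9) = (2*46)*(-9) = 92*(-9) = -828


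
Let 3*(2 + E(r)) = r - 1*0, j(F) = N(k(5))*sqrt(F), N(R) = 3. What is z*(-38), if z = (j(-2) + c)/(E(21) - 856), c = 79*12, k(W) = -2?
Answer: 36024/851 + 114*I*sqrt(2)/851 ≈ 42.331 + 0.18945*I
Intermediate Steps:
c = 948
j(F) = 3*sqrt(F)
E(r) = -2 + r/3 (E(r) = -2 + (r - 1*0)/3 = -2 + (r + 0)/3 = -2 + r/3)
z = -948/851 - 3*I*sqrt(2)/851 (z = (3*sqrt(-2) + 948)/((-2 + (1/3)*21) - 856) = (3*(I*sqrt(2)) + 948)/((-2 + 7) - 856) = (3*I*sqrt(2) + 948)/(5 - 856) = (948 + 3*I*sqrt(2))/(-851) = (948 + 3*I*sqrt(2))*(-1/851) = -948/851 - 3*I*sqrt(2)/851 ≈ -1.114 - 0.0049855*I)
z*(-38) = (-948/851 - 3*I*sqrt(2)/851)*(-38) = 36024/851 + 114*I*sqrt(2)/851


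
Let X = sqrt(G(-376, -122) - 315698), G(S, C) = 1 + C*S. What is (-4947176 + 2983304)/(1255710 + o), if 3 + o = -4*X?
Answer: -2466047817504/1576804387049 - 39277440*I*sqrt(10793)/1576804387049 ≈ -1.564 - 0.0025878*I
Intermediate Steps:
X = 5*I*sqrt(10793) (X = sqrt((1 - 122*(-376)) - 315698) = sqrt((1 + 45872) - 315698) = sqrt(45873 - 315698) = sqrt(-269825) = 5*I*sqrt(10793) ≈ 519.45*I)
o = -3 - 20*I*sqrt(10793) ≈ -3.0 - 2077.8*I
(-4947176 + 2983304)/(1255710 + o) = (-4947176 + 2983304)/(1255710 + (-3 - 20*I*sqrt(10793))) = -1963872/(1255707 - 20*I*sqrt(10793))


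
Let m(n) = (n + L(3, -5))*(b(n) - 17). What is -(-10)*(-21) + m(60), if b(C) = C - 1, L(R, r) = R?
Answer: 2436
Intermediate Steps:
b(C) = -1 + C
m(n) = (-18 + n)*(3 + n) (m(n) = (n + 3)*((-1 + n) - 17) = (3 + n)*(-18 + n) = (-18 + n)*(3 + n))
-(-10)*(-21) + m(60) = -(-10)*(-21) + (-54 + 60² - 15*60) = -2*105 + (-54 + 3600 - 900) = -210 + 2646 = 2436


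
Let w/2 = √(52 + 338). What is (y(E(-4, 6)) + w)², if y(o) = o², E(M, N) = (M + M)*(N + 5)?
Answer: 59971096 + 30976*√390 ≈ 6.0583e+7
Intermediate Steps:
E(M, N) = 2*M*(5 + N) (E(M, N) = (2*M)*(5 + N) = 2*M*(5 + N))
w = 2*√390 (w = 2*√(52 + 338) = 2*√390 ≈ 39.497)
(y(E(-4, 6)) + w)² = ((2*(-4)*(5 + 6))² + 2*√390)² = ((2*(-4)*11)² + 2*√390)² = ((-88)² + 2*√390)² = (7744 + 2*√390)²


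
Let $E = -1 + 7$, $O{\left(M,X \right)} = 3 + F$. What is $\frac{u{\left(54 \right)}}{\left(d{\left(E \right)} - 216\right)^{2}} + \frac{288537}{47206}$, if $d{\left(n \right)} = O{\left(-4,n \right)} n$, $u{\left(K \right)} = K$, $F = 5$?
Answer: $\frac{226283817}{37009504} \approx 6.1142$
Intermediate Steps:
$O{\left(M,X \right)} = 8$ ($O{\left(M,X \right)} = 3 + 5 = 8$)
$E = 6$
$d{\left(n \right)} = 8 n$
$\frac{u{\left(54 \right)}}{\left(d{\left(E \right)} - 216\right)^{2}} + \frac{288537}{47206} = \frac{54}{\left(8 \cdot 6 - 216\right)^{2}} + \frac{288537}{47206} = \frac{54}{\left(48 - 216\right)^{2}} + 288537 \cdot \frac{1}{47206} = \frac{54}{\left(-168\right)^{2}} + \frac{288537}{47206} = \frac{54}{28224} + \frac{288537}{47206} = 54 \cdot \frac{1}{28224} + \frac{288537}{47206} = \frac{3}{1568} + \frac{288537}{47206} = \frac{226283817}{37009504}$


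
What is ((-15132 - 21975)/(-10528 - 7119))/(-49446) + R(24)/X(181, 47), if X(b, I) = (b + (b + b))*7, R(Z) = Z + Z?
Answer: 220859721/17548423858 ≈ 0.012586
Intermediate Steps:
R(Z) = 2*Z
X(b, I) = 21*b (X(b, I) = (b + 2*b)*7 = (3*b)*7 = 21*b)
((-15132 - 21975)/(-10528 - 7119))/(-49446) + R(24)/X(181, 47) = ((-15132 - 21975)/(-10528 - 7119))/(-49446) + (2*24)/((21*181)) = -37107/(-17647)*(-1/49446) + 48/3801 = -37107*(-1/17647)*(-1/49446) + 48*(1/3801) = (5301/2521)*(-1/49446) + 16/1267 = -589/13850374 + 16/1267 = 220859721/17548423858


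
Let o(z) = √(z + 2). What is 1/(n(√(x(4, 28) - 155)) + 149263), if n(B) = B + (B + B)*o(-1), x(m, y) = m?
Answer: 149263/22279444528 - 3*I*√151/22279444528 ≈ 6.6996e-6 - 1.6546e-9*I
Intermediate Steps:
o(z) = √(2 + z)
n(B) = 3*B (n(B) = B + (B + B)*√(2 - 1) = B + (2*B)*√1 = B + (2*B)*1 = B + 2*B = 3*B)
1/(n(√(x(4, 28) - 155)) + 149263) = 1/(3*√(4 - 155) + 149263) = 1/(3*√(-151) + 149263) = 1/(3*(I*√151) + 149263) = 1/(3*I*√151 + 149263) = 1/(149263 + 3*I*√151)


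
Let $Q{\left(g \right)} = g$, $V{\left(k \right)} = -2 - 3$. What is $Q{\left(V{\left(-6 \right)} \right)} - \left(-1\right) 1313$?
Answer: $1308$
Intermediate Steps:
$V{\left(k \right)} = -5$
$Q{\left(V{\left(-6 \right)} \right)} - \left(-1\right) 1313 = -5 - \left(-1\right) 1313 = -5 - -1313 = -5 + 1313 = 1308$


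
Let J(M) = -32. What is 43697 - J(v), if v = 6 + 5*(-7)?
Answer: 43729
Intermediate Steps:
v = -29 (v = 6 - 35 = -29)
43697 - J(v) = 43697 - 1*(-32) = 43697 + 32 = 43729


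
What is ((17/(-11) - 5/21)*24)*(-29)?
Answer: 95584/77 ≈ 1241.4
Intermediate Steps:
((17/(-11) - 5/21)*24)*(-29) = ((17*(-1/11) - 5*1/21)*24)*(-29) = ((-17/11 - 5/21)*24)*(-29) = -412/231*24*(-29) = -3296/77*(-29) = 95584/77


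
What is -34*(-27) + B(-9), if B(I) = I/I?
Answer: 919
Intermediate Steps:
B(I) = 1
-34*(-27) + B(-9) = -34*(-27) + 1 = 918 + 1 = 919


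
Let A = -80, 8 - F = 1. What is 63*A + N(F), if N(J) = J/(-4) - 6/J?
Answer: -141193/28 ≈ -5042.6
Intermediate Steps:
F = 7 (F = 8 - 1*1 = 8 - 1 = 7)
N(J) = -6/J - J/4 (N(J) = J*(-¼) - 6/J = -J/4 - 6/J = -6/J - J/4)
63*A + N(F) = 63*(-80) + (-6/7 - ¼*7) = -5040 + (-6*⅐ - 7/4) = -5040 + (-6/7 - 7/4) = -5040 - 73/28 = -141193/28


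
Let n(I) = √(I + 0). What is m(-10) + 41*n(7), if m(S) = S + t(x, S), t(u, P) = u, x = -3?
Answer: -13 + 41*√7 ≈ 95.476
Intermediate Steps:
n(I) = √I
m(S) = -3 + S (m(S) = S - 3 = -3 + S)
m(-10) + 41*n(7) = (-3 - 10) + 41*√7 = -13 + 41*√7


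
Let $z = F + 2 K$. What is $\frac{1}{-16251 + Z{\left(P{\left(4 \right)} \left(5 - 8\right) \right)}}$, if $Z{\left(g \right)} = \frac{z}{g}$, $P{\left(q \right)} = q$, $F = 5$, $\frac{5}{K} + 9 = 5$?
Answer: $- \frac{24}{390029} \approx -6.1534 \cdot 10^{-5}$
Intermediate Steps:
$K = - \frac{5}{4}$ ($K = \frac{5}{-9 + 5} = \frac{5}{-4} = 5 \left(- \frac{1}{4}\right) = - \frac{5}{4} \approx -1.25$)
$z = \frac{5}{2}$ ($z = 5 + 2 \left(- \frac{5}{4}\right) = 5 - \frac{5}{2} = \frac{5}{2} \approx 2.5$)
$Z{\left(g \right)} = \frac{5}{2 g}$
$\frac{1}{-16251 + Z{\left(P{\left(4 \right)} \left(5 - 8\right) \right)}} = \frac{1}{-16251 + \frac{5}{2 \cdot 4 \left(5 - 8\right)}} = \frac{1}{-16251 + \frac{5}{2 \cdot 4 \left(-3\right)}} = \frac{1}{-16251 + \frac{5}{2 \left(-12\right)}} = \frac{1}{-16251 + \frac{5}{2} \left(- \frac{1}{12}\right)} = \frac{1}{-16251 - \frac{5}{24}} = \frac{1}{- \frac{390029}{24}} = - \frac{24}{390029}$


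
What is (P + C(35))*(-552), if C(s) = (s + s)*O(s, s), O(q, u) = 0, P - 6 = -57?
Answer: 28152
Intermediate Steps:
P = -51 (P = 6 - 57 = -51)
C(s) = 0 (C(s) = (s + s)*0 = (2*s)*0 = 0)
(P + C(35))*(-552) = (-51 + 0)*(-552) = -51*(-552) = 28152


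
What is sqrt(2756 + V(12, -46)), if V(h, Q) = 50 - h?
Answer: sqrt(2794) ≈ 52.858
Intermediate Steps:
sqrt(2756 + V(12, -46)) = sqrt(2756 + (50 - 1*12)) = sqrt(2756 + (50 - 12)) = sqrt(2756 + 38) = sqrt(2794)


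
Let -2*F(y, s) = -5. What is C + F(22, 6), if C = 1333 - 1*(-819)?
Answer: 4309/2 ≈ 2154.5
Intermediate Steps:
F(y, s) = 5/2 (F(y, s) = -½*(-5) = 5/2)
C = 2152 (C = 1333 + 819 = 2152)
C + F(22, 6) = 2152 + 5/2 = 4309/2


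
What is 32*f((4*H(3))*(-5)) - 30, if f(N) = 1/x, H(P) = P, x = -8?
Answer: -34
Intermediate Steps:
f(N) = -1/8 (f(N) = 1/(-8) = -1/8)
32*f((4*H(3))*(-5)) - 30 = 32*(-1/8) - 30 = -4 - 30 = -34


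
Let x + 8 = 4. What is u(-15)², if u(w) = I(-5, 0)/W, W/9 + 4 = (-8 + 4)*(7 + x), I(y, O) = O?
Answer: 0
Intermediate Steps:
x = -4 (x = -8 + 4 = -4)
W = -144 (W = -36 + 9*((-8 + 4)*(7 - 4)) = -36 + 9*(-4*3) = -36 + 9*(-12) = -36 - 108 = -144)
u(w) = 0 (u(w) = 0/(-144) = 0*(-1/144) = 0)
u(-15)² = 0² = 0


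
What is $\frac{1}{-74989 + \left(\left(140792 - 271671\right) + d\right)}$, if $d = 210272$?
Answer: $\frac{1}{4404} \approx 0.00022707$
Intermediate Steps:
$\frac{1}{-74989 + \left(\left(140792 - 271671\right) + d\right)} = \frac{1}{-74989 + \left(\left(140792 - 271671\right) + 210272\right)} = \frac{1}{-74989 + \left(-130879 + 210272\right)} = \frac{1}{-74989 + 79393} = \frac{1}{4404}$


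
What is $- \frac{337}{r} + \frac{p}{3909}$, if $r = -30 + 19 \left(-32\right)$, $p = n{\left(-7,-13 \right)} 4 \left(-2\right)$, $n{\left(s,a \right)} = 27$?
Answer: $\frac{393175}{831314} \approx 0.47296$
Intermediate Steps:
$p = -216$ ($p = 27 \cdot 4 \left(-2\right) = 27 \left(-8\right) = -216$)
$r = -638$ ($r = -30 - 608 = -638$)
$- \frac{337}{r} + \frac{p}{3909} = - \frac{337}{-638} - \frac{216}{3909} = \left(-337\right) \left(- \frac{1}{638}\right) - \frac{72}{1303} = \frac{337}{638} - \frac{72}{1303} = \frac{393175}{831314}$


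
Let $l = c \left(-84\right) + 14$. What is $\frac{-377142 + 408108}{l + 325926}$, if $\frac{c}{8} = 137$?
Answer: $\frac{15483}{116938} \approx 0.1324$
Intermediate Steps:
$c = 1096$ ($c = 8 \cdot 137 = 1096$)
$l = -92050$ ($l = 1096 \left(-84\right) + 14 = -92064 + 14 = -92050$)
$\frac{-377142 + 408108}{l + 325926} = \frac{-377142 + 408108}{-92050 + 325926} = \frac{30966}{233876} = 30966 \cdot \frac{1}{233876} = \frac{15483}{116938}$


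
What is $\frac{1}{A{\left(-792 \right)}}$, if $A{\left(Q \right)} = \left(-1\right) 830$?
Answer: $- \frac{1}{830} \approx -0.0012048$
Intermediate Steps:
$A{\left(Q \right)} = -830$
$\frac{1}{A{\left(-792 \right)}} = \frac{1}{-830} = - \frac{1}{830}$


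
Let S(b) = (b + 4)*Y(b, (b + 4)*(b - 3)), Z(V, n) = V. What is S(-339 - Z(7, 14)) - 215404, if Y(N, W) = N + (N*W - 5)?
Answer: 14123775494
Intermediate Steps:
Y(N, W) = -5 + N + N*W (Y(N, W) = N + (-5 + N*W) = -5 + N + N*W)
S(b) = (4 + b)*(-5 + b + b*(-3 + b)*(4 + b)) (S(b) = (b + 4)*(-5 + b + b*((b + 4)*(b - 3))) = (4 + b)*(-5 + b + b*((4 + b)*(-3 + b))) = (4 + b)*(-5 + b + b*((-3 + b)*(4 + b))) = (4 + b)*(-5 + b + b*(-3 + b)*(4 + b)))
S(-339 - Z(7, 14)) - 215404 = (4 + (-339 - 1*7))*(-5 + (-339 - 1*7) + (-339 - 1*7)*(-12 + (-339 - 1*7) + (-339 - 1*7)**2)) - 215404 = (4 + (-339 - 7))*(-5 + (-339 - 7) + (-339 - 7)*(-12 + (-339 - 7) + (-339 - 7)**2)) - 215404 = (4 - 346)*(-5 - 346 - 346*(-12 - 346 + (-346)**2)) - 215404 = -342*(-5 - 346 - 346*(-12 - 346 + 119716)) - 215404 = -342*(-5 - 346 - 346*119358) - 215404 = -342*(-5 - 346 - 41297868) - 215404 = -342*(-41298219) - 215404 = 14123990898 - 215404 = 14123775494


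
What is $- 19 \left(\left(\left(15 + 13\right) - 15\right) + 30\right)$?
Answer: $-817$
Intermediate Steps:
$- 19 \left(\left(\left(15 + 13\right) - 15\right) + 30\right) = - 19 \left(\left(28 - 15\right) + 30\right) = - 19 \left(13 + 30\right) = \left(-19\right) 43 = -817$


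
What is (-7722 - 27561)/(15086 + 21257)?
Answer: -35283/36343 ≈ -0.97083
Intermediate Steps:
(-7722 - 27561)/(15086 + 21257) = -35283/36343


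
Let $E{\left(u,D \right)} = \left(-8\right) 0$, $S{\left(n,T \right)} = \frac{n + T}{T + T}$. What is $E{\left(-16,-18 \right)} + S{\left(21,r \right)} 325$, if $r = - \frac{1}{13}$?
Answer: $-44200$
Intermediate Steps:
$r = - \frac{1}{13}$ ($r = \left(-1\right) \frac{1}{13} = - \frac{1}{13} \approx -0.076923$)
$S{\left(n,T \right)} = \frac{T + n}{2 T}$
$E{\left(u,D \right)} = 0$
$E{\left(-16,-18 \right)} + S{\left(21,r \right)} 325 = 0 + \frac{- \frac{1}{13} + 21}{2 \left(- \frac{1}{13}\right)} 325 = 0 + \frac{1}{2} \left(-13\right) \frac{272}{13} \cdot 325 = 0 - 44200 = -44200$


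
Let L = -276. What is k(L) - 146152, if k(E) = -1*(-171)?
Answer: -145981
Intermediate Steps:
k(E) = 171
k(L) - 146152 = 171 - 146152 = -145981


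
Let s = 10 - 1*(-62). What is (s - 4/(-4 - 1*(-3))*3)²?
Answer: 7056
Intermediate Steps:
s = 72 (s = 10 + 62 = 72)
(s - 4/(-4 - 1*(-3))*3)² = (72 - 4/(-4 - 1*(-3))*3)² = (72 - 4/(-4 + 3)*3)² = (72 - 4/(-1)*3)² = (72 - 4*(-1)*3)² = (72 + 4*3)² = (72 + 12)² = 84² = 7056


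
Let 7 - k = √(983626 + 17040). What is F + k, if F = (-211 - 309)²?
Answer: 270407 - √1000666 ≈ 2.6941e+5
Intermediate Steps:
k = 7 - √1000666 (k = 7 - √(983626 + 17040) = 7 - √1000666 ≈ -993.33)
F = 270400 (F = (-520)² = 270400)
F + k = 270400 + (7 - √1000666) = 270407 - √1000666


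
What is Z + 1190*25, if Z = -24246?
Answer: 5504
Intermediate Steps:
Z + 1190*25 = -24246 + 1190*25 = -24246 + 29750 = 5504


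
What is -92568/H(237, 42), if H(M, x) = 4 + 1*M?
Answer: -92568/241 ≈ -384.10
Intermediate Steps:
H(M, x) = 4 + M
-92568/H(237, 42) = -92568/(4 + 237) = -92568/241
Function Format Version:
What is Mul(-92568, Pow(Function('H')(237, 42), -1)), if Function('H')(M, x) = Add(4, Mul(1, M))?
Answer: Rational(-92568, 241) ≈ -384.10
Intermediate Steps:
Function('H')(M, x) = Add(4, M)
Mul(-92568, Pow(Function('H')(237, 42), -1)) = Mul(-92568, Pow(Add(4, 237), -1)) = Mul(-92568, Pow(241, -1)) = Mul(-92568, Rational(1, 241)) = Rational(-92568, 241)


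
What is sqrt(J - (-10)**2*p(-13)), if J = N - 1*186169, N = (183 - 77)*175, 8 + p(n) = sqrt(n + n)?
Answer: sqrt(-166819 - 100*I*sqrt(26)) ≈ 0.6242 - 408.44*I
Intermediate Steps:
p(n) = -8 + sqrt(2)*sqrt(n) (p(n) = -8 + sqrt(n + n) = -8 + sqrt(2*n) = -8 + sqrt(2)*sqrt(n))
N = 18550 (N = 106*175 = 18550)
J = -167619 (J = 18550 - 1*186169 = 18550 - 186169 = -167619)
sqrt(J - (-10)**2*p(-13)) = sqrt(-167619 - (-10)**2*(-8 + sqrt(2)*sqrt(-13))) = sqrt(-167619 - 100*(-8 + sqrt(2)*(I*sqrt(13)))) = sqrt(-167619 - 100*(-8 + I*sqrt(26))) = sqrt(-167619 - (-800 + 100*I*sqrt(26))) = sqrt(-167619 + (800 - 100*I*sqrt(26))) = sqrt(-166819 - 100*I*sqrt(26))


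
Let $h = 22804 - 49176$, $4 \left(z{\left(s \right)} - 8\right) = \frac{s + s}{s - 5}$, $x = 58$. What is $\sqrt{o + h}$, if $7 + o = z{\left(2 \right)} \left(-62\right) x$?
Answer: $\frac{i \sqrt{485535}}{3} \approx 232.27 i$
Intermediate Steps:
$z{\left(s \right)} = 8 + \frac{s}{2 \left(-5 + s\right)}$ ($z{\left(s \right)} = 8 + \frac{\left(s + s\right) \frac{1}{s - 5}}{4} = 8 + \frac{2 s \frac{1}{-5 + s}}{4} = 8 + \frac{s}{2 \left(-5 + s\right)}$)
$o = - \frac{82729}{3}$ ($o = -7 + \frac{-80 + 17 \cdot 2}{2 \left(-5 + 2\right)} \left(-62\right) 58 = -7 + \frac{-80 + 34}{2 \left(-3\right)} \left(-62\right) 58 = -7 + \frac{1}{2} \left(- \frac{1}{3}\right) \left(-46\right) \left(-62\right) 58 = -7 + \frac{23}{3} \left(-62\right) 58 = -7 - \frac{82708}{3} = - \frac{82729}{3} \approx -27576.0$)
$h = -26372$ ($h = 22804 - 49176 = -26372$)
$\sqrt{o + h} = \sqrt{- \frac{82729}{3} - 26372} = \sqrt{- \frac{161845}{3}} = \frac{i \sqrt{485535}}{3}$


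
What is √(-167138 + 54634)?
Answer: 14*I*√574 ≈ 335.42*I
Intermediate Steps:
√(-167138 + 54634) = √(-112504) = 14*I*√574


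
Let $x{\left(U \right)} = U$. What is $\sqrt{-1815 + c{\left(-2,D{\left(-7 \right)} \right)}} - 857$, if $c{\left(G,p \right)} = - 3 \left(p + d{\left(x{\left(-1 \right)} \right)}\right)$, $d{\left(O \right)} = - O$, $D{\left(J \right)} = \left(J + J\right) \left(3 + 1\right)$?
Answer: $-857 + 5 i \sqrt{66} \approx -857.0 + 40.62 i$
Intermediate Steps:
$D{\left(J \right)} = 8 J$ ($D{\left(J \right)} = 2 J 4 = 8 J$)
$c{\left(G,p \right)} = -3 - 3 p$ ($c{\left(G,p \right)} = - 3 \left(p - -1\right) = - 3 \left(p + 1\right) = - 3 \left(1 + p\right) = -3 - 3 p$)
$\sqrt{-1815 + c{\left(-2,D{\left(-7 \right)} \right)}} - 857 = \sqrt{-1815 - \left(3 + 3 \cdot 8 \left(-7\right)\right)} - 857 = \sqrt{-1815 - -165} - 857 = \sqrt{-1815 + \left(-3 + 168\right)} - 857 = \sqrt{-1815 + 165} - 857 = \sqrt{-1650} - 857 = 5 i \sqrt{66} - 857 = -857 + 5 i \sqrt{66}$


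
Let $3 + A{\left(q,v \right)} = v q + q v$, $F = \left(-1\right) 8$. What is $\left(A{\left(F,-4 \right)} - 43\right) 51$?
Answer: $918$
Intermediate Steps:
$F = -8$
$A{\left(q,v \right)} = -3 + 2 q v$ ($A{\left(q,v \right)} = -3 + \left(v q + q v\right) = -3 + \left(q v + q v\right) = -3 + 2 q v$)
$\left(A{\left(F,-4 \right)} - 43\right) 51 = \left(\left(-3 + 2 \left(-8\right) \left(-4\right)\right) - 43\right) 51 = \left(\left(-3 + 64\right) - 43\right) 51 = \left(61 - 43\right) 51 = 18 \cdot 51 = 918$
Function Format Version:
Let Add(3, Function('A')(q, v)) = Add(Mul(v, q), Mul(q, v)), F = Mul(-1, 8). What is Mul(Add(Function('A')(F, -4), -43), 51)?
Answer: 918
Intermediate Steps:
F = -8
Function('A')(q, v) = Add(-3, Mul(2, q, v)) (Function('A')(q, v) = Add(-3, Add(Mul(v, q), Mul(q, v))) = Add(-3, Add(Mul(q, v), Mul(q, v))) = Add(-3, Mul(2, q, v)))
Mul(Add(Function('A')(F, -4), -43), 51) = Mul(Add(Add(-3, Mul(2, -8, -4)), -43), 51) = Mul(Add(Add(-3, 64), -43), 51) = Mul(Add(61, -43), 51) = Mul(18, 51) = 918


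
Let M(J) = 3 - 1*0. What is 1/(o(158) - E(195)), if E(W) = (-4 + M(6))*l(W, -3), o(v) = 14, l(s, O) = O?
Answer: 1/11 ≈ 0.090909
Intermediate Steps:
M(J) = 3 (M(J) = 3 + 0 = 3)
E(W) = 3 (E(W) = (-4 + 3)*(-3) = -1*(-3) = 3)
1/(o(158) - E(195)) = 1/(14 - 1*3) = 1/(14 - 3) = 1/11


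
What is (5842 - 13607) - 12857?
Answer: -20622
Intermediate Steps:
(5842 - 13607) - 12857 = -7765 - 12857 = -20622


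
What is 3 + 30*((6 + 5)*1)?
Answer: 333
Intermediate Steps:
3 + 30*((6 + 5)*1) = 3 + 30*(11*1) = 3 + 30*11 = 3 + 330 = 333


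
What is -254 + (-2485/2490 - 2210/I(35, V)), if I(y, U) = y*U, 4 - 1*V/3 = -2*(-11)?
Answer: -7963621/31374 ≈ -253.83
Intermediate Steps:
V = -54 (V = 12 - (-6)*(-11) = 12 - 3*22 = 12 - 66 = -54)
I(y, U) = U*y
-254 + (-2485/2490 - 2210/I(35, V)) = -254 + (-2485/2490 - 2210/((-54*35))) = -254 + (-2485*1/2490 - 2210/(-1890)) = -254 + (-497/498 - 2210*(-1/1890)) = -254 + (-497/498 + 221/189) = -254 + 5375/31374 = -7963621/31374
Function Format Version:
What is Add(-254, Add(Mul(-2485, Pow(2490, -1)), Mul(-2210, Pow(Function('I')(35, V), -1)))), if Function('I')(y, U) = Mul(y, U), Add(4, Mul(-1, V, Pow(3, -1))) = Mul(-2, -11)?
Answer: Rational(-7963621, 31374) ≈ -253.83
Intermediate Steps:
V = -54 (V = Add(12, Mul(-3, Mul(-2, -11))) = Add(12, Mul(-3, 22)) = Add(12, -66) = -54)
Function('I')(y, U) = Mul(U, y)
Add(-254, Add(Mul(-2485, Pow(2490, -1)), Mul(-2210, Pow(Function('I')(35, V), -1)))) = Add(-254, Add(Mul(-2485, Pow(2490, -1)), Mul(-2210, Pow(Mul(-54, 35), -1)))) = Add(-254, Add(Mul(-2485, Rational(1, 2490)), Mul(-2210, Pow(-1890, -1)))) = Add(-254, Add(Rational(-497, 498), Mul(-2210, Rational(-1, 1890)))) = Add(-254, Add(Rational(-497, 498), Rational(221, 189))) = Add(-254, Rational(5375, 31374)) = Rational(-7963621, 31374)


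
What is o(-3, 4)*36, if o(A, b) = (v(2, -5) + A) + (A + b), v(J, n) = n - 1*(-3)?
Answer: -144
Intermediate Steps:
v(J, n) = 3 + n (v(J, n) = n + 3 = 3 + n)
o(A, b) = -2 + b + 2*A (o(A, b) = ((3 - 5) + A) + (A + b) = (-2 + A) + (A + b) = -2 + b + 2*A)
o(-3, 4)*36 = (-2 + 4 + 2*(-3))*36 = (-2 + 4 - 6)*36 = -4*36 = -144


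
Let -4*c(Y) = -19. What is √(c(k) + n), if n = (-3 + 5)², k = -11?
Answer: √35/2 ≈ 2.9580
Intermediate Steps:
c(Y) = 19/4 (c(Y) = -¼*(-19) = 19/4)
n = 4 (n = 2² = 4)
√(c(k) + n) = √(19/4 + 4) = √(35/4) = √35/2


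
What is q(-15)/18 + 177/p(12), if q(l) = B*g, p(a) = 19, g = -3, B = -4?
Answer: 569/57 ≈ 9.9825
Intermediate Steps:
q(l) = 12 (q(l) = -4*(-3) = 12)
q(-15)/18 + 177/p(12) = 12/18 + 177/19 = 12*(1/18) + 177*(1/19) = ⅔ + 177/19 = 569/57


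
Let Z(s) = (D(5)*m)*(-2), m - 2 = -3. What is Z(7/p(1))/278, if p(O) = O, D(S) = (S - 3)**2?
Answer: 4/139 ≈ 0.028777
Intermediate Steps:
m = -1 (m = 2 - 3 = -1)
D(S) = (-3 + S)**2
Z(s) = 8 (Z(s) = ((-3 + 5)**2*(-1))*(-2) = (2**2*(-1))*(-2) = (4*(-1))*(-2) = -4*(-2) = 8)
Z(7/p(1))/278 = 8/278 = 8*(1/278) = 4/139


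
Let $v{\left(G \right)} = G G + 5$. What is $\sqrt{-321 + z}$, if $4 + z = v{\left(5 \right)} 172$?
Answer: $\sqrt{4835} \approx 69.534$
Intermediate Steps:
$v{\left(G \right)} = 5 + G^{2}$ ($v{\left(G \right)} = G^{2} + 5 = 5 + G^{2}$)
$z = 5156$ ($z = -4 + \left(5 + 5^{2}\right) 172 = -4 + \left(5 + 25\right) 172 = -4 + 30 \cdot 172 = -4 + 5160 = 5156$)
$\sqrt{-321 + z} = \sqrt{-321 + 5156} = \sqrt{4835}$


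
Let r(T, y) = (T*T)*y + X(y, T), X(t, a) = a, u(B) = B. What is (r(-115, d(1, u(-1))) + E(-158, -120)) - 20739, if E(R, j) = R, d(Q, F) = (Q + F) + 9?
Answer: 98013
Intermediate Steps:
d(Q, F) = 9 + F + Q (d(Q, F) = (F + Q) + 9 = 9 + F + Q)
r(T, y) = T + y*T² (r(T, y) = (T*T)*y + T = T²*y + T = y*T² + T = T + y*T²)
(r(-115, d(1, u(-1))) + E(-158, -120)) - 20739 = (-115*(1 - 115*(9 - 1 + 1)) - 158) - 20739 = (-115*(1 - 115*9) - 158) - 20739 = (-115*(1 - 1035) - 158) - 20739 = (-115*(-1034) - 158) - 20739 = (118910 - 158) - 20739 = 118752 - 20739 = 98013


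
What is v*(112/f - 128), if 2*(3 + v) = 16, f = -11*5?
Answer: -7152/11 ≈ -650.18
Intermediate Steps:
f = -55
v = 5 (v = -3 + (1/2)*16 = -3 + 8 = 5)
v*(112/f - 128) = 5*(112/(-55) - 128) = 5*(112*(-1/55) - 128) = 5*(-112/55 - 128) = 5*(-7152/55) = -7152/11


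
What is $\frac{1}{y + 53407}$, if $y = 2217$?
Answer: $\frac{1}{55624} \approx 1.7978 \cdot 10^{-5}$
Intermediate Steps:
$\frac{1}{y + 53407} = \frac{1}{2217 + 53407} = \frac{1}{55624}$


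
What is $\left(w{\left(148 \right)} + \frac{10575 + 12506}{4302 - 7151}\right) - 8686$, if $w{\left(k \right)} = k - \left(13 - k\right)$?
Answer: $- \frac{23963228}{2849} \approx -8411.1$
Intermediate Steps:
$w{\left(k \right)} = -13 + 2 k$ ($w{\left(k \right)} = k + \left(-13 + k\right) = -13 + 2 k$)
$\left(w{\left(148 \right)} + \frac{10575 + 12506}{4302 - 7151}\right) - 8686 = \left(\left(-13 + 2 \cdot 148\right) + \frac{10575 + 12506}{4302 - 7151}\right) - 8686 = \left(\left(-13 + 296\right) + \frac{23081}{-2849}\right) - 8686 = \left(283 + 23081 \left(- \frac{1}{2849}\right)\right) - 8686 = \left(283 - \frac{23081}{2849}\right) - 8686 = \frac{783186}{2849} - 8686 = - \frac{23963228}{2849}$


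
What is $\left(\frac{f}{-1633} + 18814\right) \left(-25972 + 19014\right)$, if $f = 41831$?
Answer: $- \frac{3006780238}{23} \approx -1.3073 \cdot 10^{8}$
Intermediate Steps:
$\left(\frac{f}{-1633} + 18814\right) \left(-25972 + 19014\right) = \left(\frac{41831}{-1633} + 18814\right) \left(-25972 + 19014\right) = \left(41831 \left(- \frac{1}{1633}\right) + 18814\right) \left(-6958\right) = \left(- \frac{41831}{1633} + 18814\right) \left(-6958\right) = \frac{30681431}{1633} \left(-6958\right) = - \frac{3006780238}{23}$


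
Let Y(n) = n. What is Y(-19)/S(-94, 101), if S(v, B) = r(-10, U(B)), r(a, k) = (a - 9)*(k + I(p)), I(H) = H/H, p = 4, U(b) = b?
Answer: 1/102 ≈ 0.0098039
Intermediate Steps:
I(H) = 1
r(a, k) = (1 + k)*(-9 + a) (r(a, k) = (a - 9)*(k + 1) = (-9 + a)*(1 + k) = (1 + k)*(-9 + a))
S(v, B) = -19 - 19*B (S(v, B) = -9 - 10 - 9*B - 10*B = -19 - 19*B)
Y(-19)/S(-94, 101) = -19/(-19 - 19*101) = -19/(-19 - 1919) = -19/(-1938) = -19*(-1/1938) = 1/102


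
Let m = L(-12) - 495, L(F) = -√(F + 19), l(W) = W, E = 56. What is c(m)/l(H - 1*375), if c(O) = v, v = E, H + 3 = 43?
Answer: -56/335 ≈ -0.16716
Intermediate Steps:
H = 40 (H = -3 + 43 = 40)
v = 56
L(F) = -√(19 + F)
m = -495 - √7 (m = -√(19 - 12) - 495 = -√7 - 495 = -495 - √7 ≈ -497.65)
c(O) = 56
c(m)/l(H - 1*375) = 56/(40 - 1*375) = 56/(40 - 375) = 56/(-335) = 56*(-1/335) = -56/335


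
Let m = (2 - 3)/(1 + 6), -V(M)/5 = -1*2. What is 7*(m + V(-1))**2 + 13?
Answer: 4852/7 ≈ 693.14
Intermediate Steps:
V(M) = 10 (V(M) = -(-5)*2 = -5*(-2) = 10)
m = -1/7 ≈ -0.14286
7*(m + V(-1))**2 + 13 = 7*(-1/7 + 10)**2 + 13 = 7*(69/7)**2 + 13 = 7*(4761/49) + 13 = 4761/7 + 13 = 4852/7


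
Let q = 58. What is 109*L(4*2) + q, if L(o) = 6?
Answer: 712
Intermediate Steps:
109*L(4*2) + q = 109*6 + 58 = 654 + 58 = 712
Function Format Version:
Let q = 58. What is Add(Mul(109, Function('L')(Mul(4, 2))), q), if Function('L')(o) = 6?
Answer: 712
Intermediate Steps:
Add(Mul(109, Function('L')(Mul(4, 2))), q) = Add(Mul(109, 6), 58) = Add(654, 58) = 712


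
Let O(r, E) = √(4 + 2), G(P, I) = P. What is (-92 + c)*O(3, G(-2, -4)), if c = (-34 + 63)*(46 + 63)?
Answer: 3069*√6 ≈ 7517.5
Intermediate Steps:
O(r, E) = √6
c = 3161 (c = 29*109 = 3161)
(-92 + c)*O(3, G(-2, -4)) = (-92 + 3161)*√6 = 3069*√6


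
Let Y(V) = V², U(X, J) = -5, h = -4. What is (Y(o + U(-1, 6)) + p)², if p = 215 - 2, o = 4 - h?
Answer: 49284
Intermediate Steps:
o = 8 (o = 4 - 1*(-4) = 4 + 4 = 8)
p = 213
(Y(o + U(-1, 6)) + p)² = ((8 - 5)² + 213)² = (3² + 213)² = (9 + 213)² = 222² = 49284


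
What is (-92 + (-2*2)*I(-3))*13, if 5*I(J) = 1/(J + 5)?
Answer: -6006/5 ≈ -1201.2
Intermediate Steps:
I(J) = 1/(5*(5 + J)) (I(J) = 1/(5*(J + 5)) = 1/(5*(5 + J)))
(-92 + (-2*2)*I(-3))*13 = (-92 + (-2*2)*(1/(5*(5 - 3))))*13 = (-92 - 4/(5*2))*13 = (-92 - 4*⅒)*13 = (-92 - ⅖)*13 = -462/5*13 = -6006/5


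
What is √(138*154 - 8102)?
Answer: 5*√526 ≈ 114.67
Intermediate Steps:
√(138*154 - 8102) = √(21252 - 8102) = √13150 = 5*√526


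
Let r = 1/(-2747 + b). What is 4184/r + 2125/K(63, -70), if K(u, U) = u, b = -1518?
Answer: -1124217755/63 ≈ -1.7845e+7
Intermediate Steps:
r = -1/4265 (r = 1/(-2747 - 1518) = 1/(-4265) = -1/4265 ≈ -0.00023447)
4184/r + 2125/K(63, -70) = 4184/(-1/4265) + 2125/63 = 4184*(-4265) + 2125*(1/63) = -17844760 + 2125/63 = -1124217755/63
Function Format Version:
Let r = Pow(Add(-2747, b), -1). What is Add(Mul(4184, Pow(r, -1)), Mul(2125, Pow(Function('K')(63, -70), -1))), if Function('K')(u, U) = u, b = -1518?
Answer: Rational(-1124217755, 63) ≈ -1.7845e+7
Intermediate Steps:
r = Rational(-1, 4265) (r = Pow(Add(-2747, -1518), -1) = Pow(-4265, -1) = Rational(-1, 4265) ≈ -0.00023447)
Add(Mul(4184, Pow(r, -1)), Mul(2125, Pow(Function('K')(63, -70), -1))) = Add(Mul(4184, Pow(Rational(-1, 4265), -1)), Mul(2125, Pow(63, -1))) = Add(Mul(4184, -4265), Mul(2125, Rational(1, 63))) = Add(-17844760, Rational(2125, 63)) = Rational(-1124217755, 63)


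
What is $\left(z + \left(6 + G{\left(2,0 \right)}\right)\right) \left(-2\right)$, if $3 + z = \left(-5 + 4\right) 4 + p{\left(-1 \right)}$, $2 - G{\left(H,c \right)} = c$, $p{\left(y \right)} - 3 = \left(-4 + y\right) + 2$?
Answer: $-2$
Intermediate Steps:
$p{\left(y \right)} = 1 + y$ ($p{\left(y \right)} = 3 + \left(\left(-4 + y\right) + 2\right) = 3 + \left(-2 + y\right) = 1 + y$)
$G{\left(H,c \right)} = 2 - c$
$z = -7$ ($z = -3 + \left(\left(-5 + 4\right) 4 + \left(1 - 1\right)\right) = -3 + \left(\left(-1\right) 4 + 0\right) = -3 + \left(-4 + 0\right) = -3 - 4 = -7$)
$\left(z + \left(6 + G{\left(2,0 \right)}\right)\right) \left(-2\right) = \left(-7 + \left(6 + \left(2 - 0\right)\right)\right) \left(-2\right) = \left(-7 + \left(6 + \left(2 + 0\right)\right)\right) \left(-2\right) = \left(-7 + \left(6 + 2\right)\right) \left(-2\right) = \left(-7 + 8\right) \left(-2\right) = 1 \left(-2\right) = -2$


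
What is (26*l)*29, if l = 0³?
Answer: 0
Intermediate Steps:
l = 0
(26*l)*29 = (26*0)*29 = 0*29 = 0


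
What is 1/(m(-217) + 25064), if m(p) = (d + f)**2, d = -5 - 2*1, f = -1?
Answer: 1/25128 ≈ 3.9796e-5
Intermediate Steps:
d = -7 (d = -5 - 2 = -7)
m(p) = 64 (m(p) = (-7 - 1)**2 = (-8)**2 = 64)
1/(m(-217) + 25064) = 1/(64 + 25064) = 1/25128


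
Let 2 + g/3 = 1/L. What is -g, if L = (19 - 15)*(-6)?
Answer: 49/8 ≈ 6.1250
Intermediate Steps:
L = -24 (L = 4*(-6) = -24)
g = -49/8 (g = -6 + 3/(-24) = -6 + 3*(-1/24) = -6 - 1/8 = -49/8 ≈ -6.1250)
-g = -1*(-49/8) = 49/8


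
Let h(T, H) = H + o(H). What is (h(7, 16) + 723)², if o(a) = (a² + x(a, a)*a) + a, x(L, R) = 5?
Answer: 1190281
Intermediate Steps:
o(a) = a² + 6*a (o(a) = (a² + 5*a) + a = a² + 6*a)
h(T, H) = H + H*(6 + H)
(h(7, 16) + 723)² = (16*(7 + 16) + 723)² = (16*23 + 723)² = (368 + 723)² = 1091² = 1190281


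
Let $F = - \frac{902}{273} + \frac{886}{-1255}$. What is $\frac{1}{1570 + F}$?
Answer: $\frac{342615}{536531662} \approx 0.00063857$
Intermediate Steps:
$F = - \frac{1373888}{342615}$ ($F = \left(-902\right) \frac{1}{273} + 886 \left(- \frac{1}{1255}\right) = - \frac{902}{273} - \frac{886}{1255} = - \frac{1373888}{342615} \approx -4.01$)
$\frac{1}{1570 + F} = \frac{1}{1570 - \frac{1373888}{342615}} = \frac{1}{\frac{536531662}{342615}} = \frac{342615}{536531662}$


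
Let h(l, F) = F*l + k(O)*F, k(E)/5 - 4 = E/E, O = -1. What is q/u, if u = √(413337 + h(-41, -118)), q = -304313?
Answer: -304313*√16609/83045 ≈ -472.26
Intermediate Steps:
k(E) = 25 (k(E) = 20 + 5*(E/E) = 20 + 5*1 = 20 + 5 = 25)
h(l, F) = 25*F + F*l (h(l, F) = F*l + 25*F = 25*F + F*l)
u = 5*√16609 (u = √(413337 - 118*(25 - 41)) = √(413337 - 118*(-16)) = √(413337 + 1888) = √415225 = 5*√16609 ≈ 644.38)
q/u = -304313*√16609/83045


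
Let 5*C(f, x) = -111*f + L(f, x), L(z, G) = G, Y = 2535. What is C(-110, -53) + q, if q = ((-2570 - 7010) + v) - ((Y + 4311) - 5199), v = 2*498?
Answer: -38998/5 ≈ -7799.6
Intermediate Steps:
v = 996
C(f, x) = -111*f/5 + x/5 (C(f, x) = (-111*f + x)/5 = (x - 111*f)/5 = -111*f/5 + x/5)
q = -10231 (q = ((-2570 - 7010) + 996) - ((2535 + 4311) - 5199) = (-9580 + 996) - (6846 - 5199) = -8584 - 1*1647 = -8584 - 1647 = -10231)
C(-110, -53) + q = (-111/5*(-110) + (⅕)*(-53)) - 10231 = (2442 - 53/5) - 10231 = 12157/5 - 10231 = -38998/5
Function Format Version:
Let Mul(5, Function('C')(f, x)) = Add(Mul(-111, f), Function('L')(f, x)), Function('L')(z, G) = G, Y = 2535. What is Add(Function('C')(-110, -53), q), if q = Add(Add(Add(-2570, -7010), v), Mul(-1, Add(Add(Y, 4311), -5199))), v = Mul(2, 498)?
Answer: Rational(-38998, 5) ≈ -7799.6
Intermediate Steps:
v = 996
Function('C')(f, x) = Add(Mul(Rational(-111, 5), f), Mul(Rational(1, 5), x)) (Function('C')(f, x) = Mul(Rational(1, 5), Add(Mul(-111, f), x)) = Mul(Rational(1, 5), Add(x, Mul(-111, f))) = Add(Mul(Rational(-111, 5), f), Mul(Rational(1, 5), x)))
q = -10231 (q = Add(Add(Add(-2570, -7010), 996), Mul(-1, Add(Add(2535, 4311), -5199))) = Add(Add(-9580, 996), Mul(-1, Add(6846, -5199))) = Add(-8584, Mul(-1, 1647)) = Add(-8584, -1647) = -10231)
Add(Function('C')(-110, -53), q) = Add(Add(Mul(Rational(-111, 5), -110), Mul(Rational(1, 5), -53)), -10231) = Add(Add(2442, Rational(-53, 5)), -10231) = Add(Rational(12157, 5), -10231) = Rational(-38998, 5)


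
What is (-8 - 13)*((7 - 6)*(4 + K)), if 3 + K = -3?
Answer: 42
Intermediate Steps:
K = -6 (K = -3 - 3 = -6)
(-8 - 13)*((7 - 6)*(4 + K)) = (-8 - 13)*((7 - 6)*(4 - 6)) = -21*(-2) = 42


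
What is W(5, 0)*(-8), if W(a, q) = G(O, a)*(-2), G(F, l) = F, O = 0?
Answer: 0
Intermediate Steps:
W(a, q) = 0 (W(a, q) = 0*(-2) = 0)
W(5, 0)*(-8) = 0*(-8) = 0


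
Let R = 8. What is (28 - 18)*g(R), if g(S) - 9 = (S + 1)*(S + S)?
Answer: 1530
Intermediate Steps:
g(S) = 9 + 2*S*(1 + S) (g(S) = 9 + (S + 1)*(S + S) = 9 + (1 + S)*(2*S) = 9 + 2*S*(1 + S))
(28 - 18)*g(R) = (28 - 18)*(9 + 2*8 + 2*8**2) = 10*(9 + 16 + 2*64) = 10*(9 + 16 + 128) = 10*153 = 1530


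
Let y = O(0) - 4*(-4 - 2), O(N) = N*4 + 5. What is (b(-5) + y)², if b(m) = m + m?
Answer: 361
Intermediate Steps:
b(m) = 2*m
O(N) = 5 + 4*N (O(N) = 4*N + 5 = 5 + 4*N)
y = 29 (y = (5 + 4*0) - 4*(-4 - 2) = (5 + 0) - 4*(-6) = 5 - 1*(-24) = 5 + 24 = 29)
(b(-5) + y)² = (2*(-5) + 29)² = (-10 + 29)² = 19² = 361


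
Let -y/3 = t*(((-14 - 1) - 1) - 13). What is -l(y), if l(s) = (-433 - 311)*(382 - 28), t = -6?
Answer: 263376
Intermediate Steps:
y = -522 (y = -(-18)*(((-14 - 1) - 1) - 13) = -(-18)*((-15 - 1) - 13) = -(-18)*(-16 - 13) = -(-18)*(-29) = -3*174 = -522)
l(s) = -263376 (l(s) = -744*354 = -263376)
-l(y) = -1*(-263376) = 263376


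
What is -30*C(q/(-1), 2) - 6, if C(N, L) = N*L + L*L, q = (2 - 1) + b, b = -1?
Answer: -126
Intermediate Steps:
q = 0 (q = (2 - 1) - 1 = 1 - 1 = 0)
C(N, L) = L² + L*N (C(N, L) = L*N + L² = L² + L*N)
-30*C(q/(-1), 2) - 6 = -60*(2 + 0/(-1)) - 6 = -60*(2 + 0*(-1)) - 6 = -60*(2 + 0) - 6 = -60*2 - 6 = -30*4 - 6 = -120 - 6 = -126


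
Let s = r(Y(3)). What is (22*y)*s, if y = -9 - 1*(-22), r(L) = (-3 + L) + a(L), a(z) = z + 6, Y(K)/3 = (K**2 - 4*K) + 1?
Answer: -2574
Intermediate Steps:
Y(K) = 3 - 12*K + 3*K**2 (Y(K) = 3*((K**2 - 4*K) + 1) = 3*(1 + K**2 - 4*K) = 3 - 12*K + 3*K**2)
a(z) = 6 + z
r(L) = 3 + 2*L (r(L) = (-3 + L) + (6 + L) = 3 + 2*L)
y = 13 (y = -9 + 22 = 13)
s = -9 (s = 3 + 2*(3 - 12*3 + 3*3**2) = 3 + 2*(3 - 36 + 3*9) = 3 + 2*(3 - 36 + 27) = 3 + 2*(-6) = 3 - 12 = -9)
(22*y)*s = (22*13)*(-9) = 286*(-9) = -2574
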